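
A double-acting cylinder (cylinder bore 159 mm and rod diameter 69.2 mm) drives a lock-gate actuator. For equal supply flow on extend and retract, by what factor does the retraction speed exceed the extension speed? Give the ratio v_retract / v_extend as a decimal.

Cap-side area A_cap = π/4 × (159 mm)² = 19860 mm^2
Rod-side annular area A_ann = π/4 × (159² − 69.2²) = 16090 mm^2
For equal Q, v ∝ 1/A, so v_ret/v_ext = A_cap/A_ann.

v_ret/v_ext ≈ 1.23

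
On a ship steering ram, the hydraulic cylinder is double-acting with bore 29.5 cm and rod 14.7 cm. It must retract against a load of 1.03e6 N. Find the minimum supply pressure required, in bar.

P ≈ 200 bar

Rod-side annular area A_ann = π/4 × (29.5² − 14.7²) = 513.8 cm^2
Retraction: pressure acts on the annular area.
P = F / A = 1.03e6 N / A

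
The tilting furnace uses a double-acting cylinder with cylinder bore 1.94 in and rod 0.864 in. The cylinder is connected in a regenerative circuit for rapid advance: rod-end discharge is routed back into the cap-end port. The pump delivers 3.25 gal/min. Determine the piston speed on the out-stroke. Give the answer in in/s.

v ≈ 21.3 in/s

In regeneration the rod-end outflow joins the pump flow into the cap end, so the net volume the pump must supply per unit advance equals the rod cross-section area.
Rod cross-section A_rod = π/4 × (0.864 in)² = 0.5863 in^2
v = Q_pump / A_rod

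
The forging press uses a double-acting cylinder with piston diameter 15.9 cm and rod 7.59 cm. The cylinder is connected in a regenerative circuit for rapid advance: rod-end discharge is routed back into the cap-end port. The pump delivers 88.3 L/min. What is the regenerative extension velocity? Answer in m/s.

In regeneration the rod-end outflow joins the pump flow into the cap end, so the net volume the pump must supply per unit advance equals the rod cross-section area.
Rod cross-section A_rod = π/4 × (7.59 cm)² = 45.25 cm^2
v = Q_pump / A_rod

v ≈ 0.325 m/s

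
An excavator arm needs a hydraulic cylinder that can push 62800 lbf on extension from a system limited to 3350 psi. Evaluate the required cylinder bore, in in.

Extension force acts on the full piston face: F = P × (π/4)D².
D = √(4F / (πP)) = √(4 × 62800 lbf / (π × 3350 psi))

D ≈ 4.89 in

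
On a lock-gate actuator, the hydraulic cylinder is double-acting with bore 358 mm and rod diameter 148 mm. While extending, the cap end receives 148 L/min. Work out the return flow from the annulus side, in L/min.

Q_out ≈ 123 L/min

Cap-side area A_cap = π/4 × (358 mm)² = 1.007e5 mm^2
Rod-side annular area A_ann = π/4 × (358² − 148²) = 83460 mm^2
Piston speed v = Q_in/A_cap; rod-end outflow Q_out = v × A_ann = Q_in × A_ann/A_cap.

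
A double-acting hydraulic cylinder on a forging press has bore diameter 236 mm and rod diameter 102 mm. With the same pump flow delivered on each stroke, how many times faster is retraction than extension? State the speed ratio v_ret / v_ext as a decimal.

v_ret/v_ext ≈ 1.23

Cap-side area A_cap = π/4 × (236 mm)² = 43740 mm^2
Rod-side annular area A_ann = π/4 × (236² − 102²) = 35570 mm^2
For equal Q, v ∝ 1/A, so v_ret/v_ext = A_cap/A_ann.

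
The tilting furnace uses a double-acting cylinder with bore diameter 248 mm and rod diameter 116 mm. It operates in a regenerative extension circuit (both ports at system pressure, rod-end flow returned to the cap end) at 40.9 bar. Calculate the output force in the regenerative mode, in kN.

With equal pressure on both faces, forces on the annular region cancel; the net push is pressure × rod cross-section.
Rod cross-section A_rod = π/4 × (116 mm)² = 10570 mm^2
F = P × A_rod

F ≈ 43.2 kN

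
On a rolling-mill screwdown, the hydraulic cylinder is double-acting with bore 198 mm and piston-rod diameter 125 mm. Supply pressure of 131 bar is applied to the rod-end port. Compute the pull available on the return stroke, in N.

F ≈ 2.43e5 N

Rod-side annular area A_ann = π/4 × (198² − 125²) = 18520 mm^2
On retraction the pressure acts on the annular area (bore minus rod).
F = P × A_ann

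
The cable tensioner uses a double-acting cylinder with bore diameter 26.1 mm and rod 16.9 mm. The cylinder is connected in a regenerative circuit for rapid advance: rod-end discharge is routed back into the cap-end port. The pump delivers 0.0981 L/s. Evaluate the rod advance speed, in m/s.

v ≈ 0.437 m/s

In regeneration the rod-end outflow joins the pump flow into the cap end, so the net volume the pump must supply per unit advance equals the rod cross-section area.
Rod cross-section A_rod = π/4 × (16.9 mm)² = 224.3 mm^2
v = Q_pump / A_rod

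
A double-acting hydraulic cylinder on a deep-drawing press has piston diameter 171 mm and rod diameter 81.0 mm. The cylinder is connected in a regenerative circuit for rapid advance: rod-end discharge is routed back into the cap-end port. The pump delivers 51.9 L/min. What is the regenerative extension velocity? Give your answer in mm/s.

In regeneration the rod-end outflow joins the pump flow into the cap end, so the net volume the pump must supply per unit advance equals the rod cross-section area.
Rod cross-section A_rod = π/4 × (81.0 mm)² = 5153 mm^2
v = Q_pump / A_rod

v ≈ 168 mm/s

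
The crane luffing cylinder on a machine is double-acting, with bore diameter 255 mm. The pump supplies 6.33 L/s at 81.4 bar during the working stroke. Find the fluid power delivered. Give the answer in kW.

W ≈ 51.5 kW

Hydraulic power = P × Q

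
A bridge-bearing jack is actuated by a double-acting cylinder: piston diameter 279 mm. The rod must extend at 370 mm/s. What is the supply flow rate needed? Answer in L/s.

Cap-side area A_cap = π/4 × (279 mm)² = 61140 mm^2
Q = A × v

Q ≈ 22.6 L/s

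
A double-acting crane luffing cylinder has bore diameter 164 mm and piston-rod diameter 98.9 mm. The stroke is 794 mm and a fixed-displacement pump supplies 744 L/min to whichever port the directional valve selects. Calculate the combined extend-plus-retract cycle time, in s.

Cap-side area A_cap = π/4 × (164 mm)² = 21120 mm^2
Rod-side annular area A_ann = π/4 × (164² − 98.9²) = 13440 mm^2
t_ext = A_cap·L/Q = 1.353 s
t_ret = A_ann·L/Q = 0.8607 s
t_cycle = t_ext + t_ret

t ≈ 2.21 s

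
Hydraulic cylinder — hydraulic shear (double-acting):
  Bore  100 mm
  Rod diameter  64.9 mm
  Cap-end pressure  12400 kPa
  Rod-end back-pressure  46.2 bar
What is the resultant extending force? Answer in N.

Cap-side area A_cap = π/4 × (100 mm)² = 7854 mm^2
Rod-side annular area A_ann = π/4 × (100² − 64.9²) = 4546 mm^2
Net thrust = P_cap·A_cap − P_rod·A_ann = 97390 N − 21000 N

F ≈ 76400 N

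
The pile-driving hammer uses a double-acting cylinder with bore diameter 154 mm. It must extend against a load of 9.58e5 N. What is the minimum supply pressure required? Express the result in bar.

P ≈ 514 bar

Cap-side area A_cap = π/4 × (154 mm)² = 18630 mm^2
P = F / A = 9.58e5 N / A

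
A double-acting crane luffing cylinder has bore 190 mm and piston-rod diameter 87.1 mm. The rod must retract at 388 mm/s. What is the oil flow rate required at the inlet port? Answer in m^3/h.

Q ≈ 31.3 m^3/h

Rod-side annular area A_ann = π/4 × (190² − 87.1²) = 22390 mm^2
Q = A × v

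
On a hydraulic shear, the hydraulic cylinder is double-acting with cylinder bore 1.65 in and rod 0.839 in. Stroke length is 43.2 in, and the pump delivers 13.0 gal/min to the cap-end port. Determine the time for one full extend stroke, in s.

Cap-side area A_cap = π/4 × (1.65 in)² = 2.138 in^2
Swept volume V = A × L; t = V / Q = A·L / Q

t ≈ 1.85 s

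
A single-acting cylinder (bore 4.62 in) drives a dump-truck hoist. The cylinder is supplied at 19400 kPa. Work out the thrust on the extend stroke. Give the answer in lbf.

F ≈ 47200 lbf

Cap-side area A_cap = π/4 × (4.62 in)² = 16.76 in^2
F = P × A_cap = 19400 kPa × A_cap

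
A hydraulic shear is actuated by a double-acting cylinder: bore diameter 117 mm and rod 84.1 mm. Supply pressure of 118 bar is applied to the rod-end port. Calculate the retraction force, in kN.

F ≈ 61.3 kN

Rod-side annular area A_ann = π/4 × (117² − 84.1²) = 5196 mm^2
On retraction the pressure acts on the annular area (bore minus rod).
F = P × A_ann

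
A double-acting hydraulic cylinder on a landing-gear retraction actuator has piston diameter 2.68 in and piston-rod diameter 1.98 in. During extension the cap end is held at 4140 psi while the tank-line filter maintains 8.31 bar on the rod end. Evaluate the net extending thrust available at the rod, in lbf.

Cap-side area A_cap = π/4 × (2.68 in)² = 5.641 in^2
Rod-side annular area A_ann = π/4 × (2.68² − 1.98²) = 2.562 in^2
Net thrust = P_cap·A_cap − P_rod·A_ann = 23350 lbf − 308.8 lbf

F ≈ 23000 lbf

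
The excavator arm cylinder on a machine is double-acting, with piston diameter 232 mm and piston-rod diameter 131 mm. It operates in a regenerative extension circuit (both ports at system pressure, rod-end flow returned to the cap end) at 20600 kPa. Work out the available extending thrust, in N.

F ≈ 2.78e5 N

With equal pressure on both faces, forces on the annular region cancel; the net push is pressure × rod cross-section.
Rod cross-section A_rod = π/4 × (131 mm)² = 13480 mm^2
F = P × A_rod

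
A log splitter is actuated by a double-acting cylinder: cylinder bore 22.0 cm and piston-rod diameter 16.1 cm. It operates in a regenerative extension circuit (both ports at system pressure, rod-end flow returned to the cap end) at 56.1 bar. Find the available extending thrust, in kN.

F ≈ 114 kN

With equal pressure on both faces, forces on the annular region cancel; the net push is pressure × rod cross-section.
Rod cross-section A_rod = π/4 × (16.1 cm)² = 203.6 cm^2
F = P × A_rod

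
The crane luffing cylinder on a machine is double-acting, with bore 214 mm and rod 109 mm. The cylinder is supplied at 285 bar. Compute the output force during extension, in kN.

F ≈ 1030 kN

Cap-side area A_cap = π/4 × (214 mm)² = 35970 mm^2
F = P × A_cap = 285 bar × A_cap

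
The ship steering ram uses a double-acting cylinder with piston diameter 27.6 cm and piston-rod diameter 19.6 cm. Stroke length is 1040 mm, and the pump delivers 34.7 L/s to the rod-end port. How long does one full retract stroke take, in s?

Rod-side annular area A_ann = π/4 × (27.6² − 19.6²) = 296.6 cm^2
Swept volume V = A × L; t = V / Q = A·L / Q

t ≈ 0.889 s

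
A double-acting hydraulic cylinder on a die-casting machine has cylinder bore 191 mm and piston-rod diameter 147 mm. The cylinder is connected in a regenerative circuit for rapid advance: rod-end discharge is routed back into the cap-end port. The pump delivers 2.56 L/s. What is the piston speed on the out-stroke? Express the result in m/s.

In regeneration the rod-end outflow joins the pump flow into the cap end, so the net volume the pump must supply per unit advance equals the rod cross-section area.
Rod cross-section A_rod = π/4 × (147 mm)² = 16970 mm^2
v = Q_pump / A_rod

v ≈ 0.151 m/s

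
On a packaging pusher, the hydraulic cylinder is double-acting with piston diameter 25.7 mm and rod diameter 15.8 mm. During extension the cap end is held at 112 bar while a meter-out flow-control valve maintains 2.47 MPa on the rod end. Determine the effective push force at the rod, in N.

Cap-side area A_cap = π/4 × (25.7 mm)² = 518.7 mm^2
Rod-side annular area A_ann = π/4 × (25.7² − 15.8²) = 322.7 mm^2
Net thrust = P_cap·A_cap − P_rod·A_ann = 5810 N − 797.0 N

F ≈ 5010 N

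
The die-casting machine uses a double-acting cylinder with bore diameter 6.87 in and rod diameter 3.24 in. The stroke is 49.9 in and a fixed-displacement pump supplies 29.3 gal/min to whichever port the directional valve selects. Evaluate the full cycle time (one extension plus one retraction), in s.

t ≈ 29.1 s

Cap-side area A_cap = π/4 × (6.87 in)² = 37.07 in^2
Rod-side annular area A_ann = π/4 × (6.87² − 3.24²) = 28.82 in^2
t_ext = A_cap·L/Q = 16.40 s
t_ret = A_ann·L/Q = 12.75 s
t_cycle = t_ext + t_ret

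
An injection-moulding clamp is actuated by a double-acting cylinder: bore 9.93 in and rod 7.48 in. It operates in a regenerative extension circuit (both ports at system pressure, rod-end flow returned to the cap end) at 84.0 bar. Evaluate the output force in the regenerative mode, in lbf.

With equal pressure on both faces, forces on the annular region cancel; the net push is pressure × rod cross-section.
Rod cross-section A_rod = π/4 × (7.48 in)² = 43.94 in^2
F = P × A_rod

F ≈ 53500 lbf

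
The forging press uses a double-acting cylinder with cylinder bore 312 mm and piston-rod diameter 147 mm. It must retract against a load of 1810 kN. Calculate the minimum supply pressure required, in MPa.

Rod-side annular area A_ann = π/4 × (312² − 147²) = 59480 mm^2
Retraction: pressure acts on the annular area.
P = F / A = 1810 kN / A

P ≈ 30.4 MPa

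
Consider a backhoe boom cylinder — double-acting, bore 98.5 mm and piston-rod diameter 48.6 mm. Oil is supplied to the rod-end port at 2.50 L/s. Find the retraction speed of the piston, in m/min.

v ≈ 26.0 m/min

Rod-side annular area A_ann = π/4 × (98.5² − 48.6²) = 5765 mm^2
Flow into the rod-end port fills the annular volume.
v = Q / A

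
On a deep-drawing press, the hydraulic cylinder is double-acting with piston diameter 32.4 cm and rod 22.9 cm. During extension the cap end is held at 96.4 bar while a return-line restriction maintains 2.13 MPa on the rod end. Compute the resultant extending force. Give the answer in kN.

Cap-side area A_cap = π/4 × (32.4 cm)² = 824.5 cm^2
Rod-side annular area A_ann = π/4 × (32.4² − 22.9²) = 412.6 cm^2
Net thrust = P_cap·A_cap − P_rod·A_ann = 794.8 kN − 87.89 kN

F ≈ 707 kN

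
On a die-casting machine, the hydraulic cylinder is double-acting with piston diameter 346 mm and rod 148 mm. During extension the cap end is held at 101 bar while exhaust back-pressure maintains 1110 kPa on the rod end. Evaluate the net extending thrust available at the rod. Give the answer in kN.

F ≈ 864 kN

Cap-side area A_cap = π/4 × (346 mm)² = 94020 mm^2
Rod-side annular area A_ann = π/4 × (346² − 148²) = 76820 mm^2
Net thrust = P_cap·A_cap − P_rod·A_ann = 949.6 kN − 85.27 kN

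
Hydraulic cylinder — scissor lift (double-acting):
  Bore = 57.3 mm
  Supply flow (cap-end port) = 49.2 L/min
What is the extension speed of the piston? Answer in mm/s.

v ≈ 318 mm/s

Cap-side area A_cap = π/4 × (57.3 mm)² = 2579 mm^2
v = Q / A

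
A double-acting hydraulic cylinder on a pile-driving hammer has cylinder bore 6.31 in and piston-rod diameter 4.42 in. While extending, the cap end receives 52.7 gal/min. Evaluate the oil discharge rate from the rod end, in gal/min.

Q_out ≈ 26.8 gal/min

Cap-side area A_cap = π/4 × (6.31 in)² = 31.27 in^2
Rod-side annular area A_ann = π/4 × (6.31² − 4.42²) = 15.93 in^2
Piston speed v = Q_in/A_cap; rod-end outflow Q_out = v × A_ann = Q_in × A_ann/A_cap.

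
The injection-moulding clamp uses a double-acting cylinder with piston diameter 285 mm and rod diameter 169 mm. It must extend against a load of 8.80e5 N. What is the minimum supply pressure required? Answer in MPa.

P ≈ 13.8 MPa

Cap-side area A_cap = π/4 × (285 mm)² = 63790 mm^2
P = F / A = 8.80e5 N / A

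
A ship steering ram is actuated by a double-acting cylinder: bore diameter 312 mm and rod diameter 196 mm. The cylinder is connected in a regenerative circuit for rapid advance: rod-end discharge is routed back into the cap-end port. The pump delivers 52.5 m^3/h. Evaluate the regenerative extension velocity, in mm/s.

In regeneration the rod-end outflow joins the pump flow into the cap end, so the net volume the pump must supply per unit advance equals the rod cross-section area.
Rod cross-section A_rod = π/4 × (196 mm)² = 30170 mm^2
v = Q_pump / A_rod

v ≈ 483 mm/s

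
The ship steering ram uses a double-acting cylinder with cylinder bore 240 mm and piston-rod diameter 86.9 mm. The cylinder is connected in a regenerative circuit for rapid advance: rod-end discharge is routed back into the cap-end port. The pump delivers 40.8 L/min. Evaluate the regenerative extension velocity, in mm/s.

In regeneration the rod-end outflow joins the pump flow into the cap end, so the net volume the pump must supply per unit advance equals the rod cross-section area.
Rod cross-section A_rod = π/4 × (86.9 mm)² = 5931 mm^2
v = Q_pump / A_rod

v ≈ 115 mm/s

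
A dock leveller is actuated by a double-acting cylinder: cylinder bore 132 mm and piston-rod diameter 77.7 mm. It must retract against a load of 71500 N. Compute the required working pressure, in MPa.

P ≈ 7.99 MPa

Rod-side annular area A_ann = π/4 × (132² − 77.7²) = 8943 mm^2
Retraction: pressure acts on the annular area.
P = F / A = 71500 N / A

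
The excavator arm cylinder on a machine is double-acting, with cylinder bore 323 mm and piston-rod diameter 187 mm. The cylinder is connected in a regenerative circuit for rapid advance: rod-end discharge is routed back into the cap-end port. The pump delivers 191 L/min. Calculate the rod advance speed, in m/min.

v ≈ 6.95 m/min

In regeneration the rod-end outflow joins the pump flow into the cap end, so the net volume the pump must supply per unit advance equals the rod cross-section area.
Rod cross-section A_rod = π/4 × (187 mm)² = 27460 mm^2
v = Q_pump / A_rod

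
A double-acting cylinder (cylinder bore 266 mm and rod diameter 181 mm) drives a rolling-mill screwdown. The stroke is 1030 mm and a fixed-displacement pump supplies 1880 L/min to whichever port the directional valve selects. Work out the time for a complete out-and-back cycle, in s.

Cap-side area A_cap = π/4 × (266 mm)² = 55570 mm^2
Rod-side annular area A_ann = π/4 × (266² − 181²) = 29840 mm^2
t_ext = A_cap·L/Q = 1.827 s
t_ret = A_ann·L/Q = 0.9810 s
t_cycle = t_ext + t_ret

t ≈ 2.81 s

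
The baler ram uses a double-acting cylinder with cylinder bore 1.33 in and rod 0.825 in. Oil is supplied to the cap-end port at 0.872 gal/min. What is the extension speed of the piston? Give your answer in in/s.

Cap-side area A_cap = π/4 × (1.33 in)² = 1.389 in^2
v = Q / A

v ≈ 2.42 in/s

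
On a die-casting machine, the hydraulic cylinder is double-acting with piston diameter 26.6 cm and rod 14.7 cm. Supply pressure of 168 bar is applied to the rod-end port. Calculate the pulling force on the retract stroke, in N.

Rod-side annular area A_ann = π/4 × (26.6² − 14.7²) = 386.0 cm^2
On retraction the pressure acts on the annular area (bore minus rod).
F = P × A_ann

F ≈ 6.48e5 N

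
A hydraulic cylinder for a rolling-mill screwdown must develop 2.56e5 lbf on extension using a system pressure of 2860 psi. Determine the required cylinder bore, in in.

D ≈ 10.7 in

Extension force acts on the full piston face: F = P × (π/4)D².
D = √(4F / (πP)) = √(4 × 2.56e5 lbf / (π × 2860 psi))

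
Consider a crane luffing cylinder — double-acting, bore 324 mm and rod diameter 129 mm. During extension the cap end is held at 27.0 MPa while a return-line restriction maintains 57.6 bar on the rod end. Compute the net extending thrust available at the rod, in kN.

Cap-side area A_cap = π/4 × (324 mm)² = 82450 mm^2
Rod-side annular area A_ann = π/4 × (324² − 129²) = 69380 mm^2
Net thrust = P_cap·A_cap − P_rod·A_ann = 2226 kN − 399.6 kN

F ≈ 1830 kN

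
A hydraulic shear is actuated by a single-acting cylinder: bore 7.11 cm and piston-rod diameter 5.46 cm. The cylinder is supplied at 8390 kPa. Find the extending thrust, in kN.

Cap-side area A_cap = π/4 × (7.11 cm)² = 39.70 cm^2
F = P × A_cap = 8390 kPa × A_cap

F ≈ 33.3 kN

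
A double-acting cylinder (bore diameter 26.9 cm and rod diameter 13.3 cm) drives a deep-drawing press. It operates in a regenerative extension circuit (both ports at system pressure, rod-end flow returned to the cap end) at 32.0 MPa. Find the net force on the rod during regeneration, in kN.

F ≈ 445 kN

With equal pressure on both faces, forces on the annular region cancel; the net push is pressure × rod cross-section.
Rod cross-section A_rod = π/4 × (13.3 cm)² = 138.9 cm^2
F = P × A_rod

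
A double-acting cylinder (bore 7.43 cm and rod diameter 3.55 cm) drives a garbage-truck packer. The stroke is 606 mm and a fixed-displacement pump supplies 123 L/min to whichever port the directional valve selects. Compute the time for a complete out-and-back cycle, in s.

Cap-side area A_cap = π/4 × (7.43 cm)² = 43.36 cm^2
Rod-side annular area A_ann = π/4 × (7.43² − 3.55²) = 33.46 cm^2
t_ext = A_cap·L/Q = 1.282 s
t_ret = A_ann·L/Q = 0.9891 s
t_cycle = t_ext + t_ret

t ≈ 2.27 s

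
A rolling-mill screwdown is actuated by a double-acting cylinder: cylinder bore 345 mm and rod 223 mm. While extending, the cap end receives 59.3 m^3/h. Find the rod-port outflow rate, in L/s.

Cap-side area A_cap = π/4 × (345 mm)² = 93480 mm^2
Rod-side annular area A_ann = π/4 × (345² − 223²) = 54420 mm^2
Piston speed v = Q_in/A_cap; rod-end outflow Q_out = v × A_ann = Q_in × A_ann/A_cap.

Q_out ≈ 9.59 L/s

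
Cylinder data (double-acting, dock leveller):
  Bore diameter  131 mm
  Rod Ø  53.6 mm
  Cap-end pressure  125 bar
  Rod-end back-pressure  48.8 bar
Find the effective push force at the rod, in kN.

F ≈ 114 kN

Cap-side area A_cap = π/4 × (131 mm)² = 13480 mm^2
Rod-side annular area A_ann = π/4 × (131² − 53.6²) = 11220 mm^2
Net thrust = P_cap·A_cap − P_rod·A_ann = 168.5 kN − 54.76 kN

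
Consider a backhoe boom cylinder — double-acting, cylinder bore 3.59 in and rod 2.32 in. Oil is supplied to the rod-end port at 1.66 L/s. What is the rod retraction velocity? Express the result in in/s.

v ≈ 17.2 in/s

Rod-side annular area A_ann = π/4 × (3.59² − 2.32²) = 5.895 in^2
Flow into the rod-end port fills the annular volume.
v = Q / A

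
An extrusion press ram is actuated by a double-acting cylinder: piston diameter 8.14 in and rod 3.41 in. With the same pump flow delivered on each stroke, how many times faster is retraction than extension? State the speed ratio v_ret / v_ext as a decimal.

v_ret/v_ext ≈ 1.21

Cap-side area A_cap = π/4 × (8.14 in)² = 52.04 in^2
Rod-side annular area A_ann = π/4 × (8.14² − 3.41²) = 42.91 in^2
For equal Q, v ∝ 1/A, so v_ret/v_ext = A_cap/A_ann.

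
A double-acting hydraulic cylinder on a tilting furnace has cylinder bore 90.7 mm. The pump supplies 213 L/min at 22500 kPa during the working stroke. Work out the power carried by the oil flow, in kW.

W ≈ 79.9 kW

Hydraulic power = P × Q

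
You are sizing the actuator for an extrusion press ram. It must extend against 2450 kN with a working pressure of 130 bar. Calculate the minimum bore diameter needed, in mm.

D ≈ 490 mm

Extension force acts on the full piston face: F = P × (π/4)D².
D = √(4F / (πP)) = √(4 × 2450 kN / (π × 130 bar))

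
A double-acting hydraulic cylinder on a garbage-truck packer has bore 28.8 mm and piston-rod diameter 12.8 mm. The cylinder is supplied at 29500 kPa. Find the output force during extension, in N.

F ≈ 19200 N

Cap-side area A_cap = π/4 × (28.8 mm)² = 651.4 mm^2
F = P × A_cap = 29500 kPa × A_cap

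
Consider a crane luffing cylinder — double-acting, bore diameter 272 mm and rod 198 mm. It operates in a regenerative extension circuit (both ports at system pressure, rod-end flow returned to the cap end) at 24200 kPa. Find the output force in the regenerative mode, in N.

With equal pressure on both faces, forces on the annular region cancel; the net push is pressure × rod cross-section.
Rod cross-section A_rod = π/4 × (198 mm)² = 30790 mm^2
F = P × A_rod

F ≈ 7.45e5 N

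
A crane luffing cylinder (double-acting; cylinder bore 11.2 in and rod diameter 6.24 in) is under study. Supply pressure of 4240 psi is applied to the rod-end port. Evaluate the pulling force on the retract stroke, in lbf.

F ≈ 2.88e5 lbf

Rod-side annular area A_ann = π/4 × (11.2² − 6.24²) = 67.94 in^2
On retraction the pressure acts on the annular area (bore minus rod).
F = P × A_ann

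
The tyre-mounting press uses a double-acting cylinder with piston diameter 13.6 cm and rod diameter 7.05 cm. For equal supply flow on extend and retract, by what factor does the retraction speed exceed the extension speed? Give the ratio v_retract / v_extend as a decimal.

Cap-side area A_cap = π/4 × (13.6 cm)² = 145.3 cm^2
Rod-side annular area A_ann = π/4 × (13.6² − 7.05²) = 106.2 cm^2
For equal Q, v ∝ 1/A, so v_ret/v_ext = A_cap/A_ann.

v_ret/v_ext ≈ 1.37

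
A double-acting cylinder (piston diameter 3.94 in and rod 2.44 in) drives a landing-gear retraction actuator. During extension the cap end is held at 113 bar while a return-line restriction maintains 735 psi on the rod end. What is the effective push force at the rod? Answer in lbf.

F ≈ 14500 lbf

Cap-side area A_cap = π/4 × (3.94 in)² = 12.19 in^2
Rod-side annular area A_ann = π/4 × (3.94² − 2.44²) = 7.516 in^2
Net thrust = P_cap·A_cap − P_rod·A_ann = 19980 lbf − 5524 lbf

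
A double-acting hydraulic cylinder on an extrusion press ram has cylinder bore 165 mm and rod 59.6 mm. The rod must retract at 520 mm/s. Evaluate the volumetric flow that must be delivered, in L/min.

Q ≈ 580 L/min

Rod-side annular area A_ann = π/4 × (165² − 59.6²) = 18590 mm^2
Q = A × v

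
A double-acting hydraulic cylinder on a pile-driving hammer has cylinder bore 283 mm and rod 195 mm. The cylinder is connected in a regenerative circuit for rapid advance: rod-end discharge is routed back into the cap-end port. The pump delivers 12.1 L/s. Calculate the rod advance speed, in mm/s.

In regeneration the rod-end outflow joins the pump flow into the cap end, so the net volume the pump must supply per unit advance equals the rod cross-section area.
Rod cross-section A_rod = π/4 × (195 mm)² = 29860 mm^2
v = Q_pump / A_rod

v ≈ 405 mm/s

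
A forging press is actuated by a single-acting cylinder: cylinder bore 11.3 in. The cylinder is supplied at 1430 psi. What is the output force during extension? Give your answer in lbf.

F ≈ 1.43e5 lbf

Cap-side area A_cap = π/4 × (11.3 in)² = 100.3 in^2
F = P × A_cap = 1430 psi × A_cap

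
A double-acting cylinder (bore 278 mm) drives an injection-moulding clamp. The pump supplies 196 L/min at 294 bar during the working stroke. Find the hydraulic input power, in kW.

Hydraulic power = P × Q

W ≈ 96.0 kW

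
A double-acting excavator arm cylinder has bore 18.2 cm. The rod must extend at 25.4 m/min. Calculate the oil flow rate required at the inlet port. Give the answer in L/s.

Q ≈ 11.0 L/s

Cap-side area A_cap = π/4 × (18.2 cm)² = 260.2 cm^2
Q = A × v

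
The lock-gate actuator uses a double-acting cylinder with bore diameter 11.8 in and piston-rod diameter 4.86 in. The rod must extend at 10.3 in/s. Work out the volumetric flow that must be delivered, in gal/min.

Q ≈ 293 gal/min

Cap-side area A_cap = π/4 × (11.8 in)² = 109.4 in^2
Q = A × v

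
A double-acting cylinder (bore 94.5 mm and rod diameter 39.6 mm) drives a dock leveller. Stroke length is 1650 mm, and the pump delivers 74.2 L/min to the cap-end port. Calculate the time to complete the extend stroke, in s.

t ≈ 9.36 s

Cap-side area A_cap = π/4 × (94.5 mm)² = 7014 mm^2
Swept volume V = A × L; t = V / Q = A·L / Q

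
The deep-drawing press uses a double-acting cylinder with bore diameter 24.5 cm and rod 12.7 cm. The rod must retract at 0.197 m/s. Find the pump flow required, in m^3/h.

Q ≈ 24.5 m^3/h

Rod-side annular area A_ann = π/4 × (24.5² − 12.7²) = 344.8 cm^2
Q = A × v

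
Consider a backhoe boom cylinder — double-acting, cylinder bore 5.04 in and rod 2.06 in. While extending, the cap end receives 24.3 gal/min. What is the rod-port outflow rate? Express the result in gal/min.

Q_out ≈ 20.2 gal/min

Cap-side area A_cap = π/4 × (5.04 in)² = 19.95 in^2
Rod-side annular area A_ann = π/4 × (5.04² − 2.06²) = 16.62 in^2
Piston speed v = Q_in/A_cap; rod-end outflow Q_out = v × A_ann = Q_in × A_ann/A_cap.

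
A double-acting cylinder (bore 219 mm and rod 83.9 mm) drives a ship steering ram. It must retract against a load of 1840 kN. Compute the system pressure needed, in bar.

Rod-side annular area A_ann = π/4 × (219² − 83.9²) = 32140 mm^2
Retraction: pressure acts on the annular area.
P = F / A = 1840 kN / A

P ≈ 572 bar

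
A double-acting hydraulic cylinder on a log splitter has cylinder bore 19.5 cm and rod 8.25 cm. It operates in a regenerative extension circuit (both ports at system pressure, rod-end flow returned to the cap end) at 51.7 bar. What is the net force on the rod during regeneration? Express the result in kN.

With equal pressure on both faces, forces on the annular region cancel; the net push is pressure × rod cross-section.
Rod cross-section A_rod = π/4 × (8.25 cm)² = 53.46 cm^2
F = P × A_rod

F ≈ 27.6 kN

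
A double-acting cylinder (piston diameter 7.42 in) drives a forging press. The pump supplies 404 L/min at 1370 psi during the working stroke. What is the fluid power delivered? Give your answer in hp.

Hydraulic power = P × Q

W ≈ 85.3 hp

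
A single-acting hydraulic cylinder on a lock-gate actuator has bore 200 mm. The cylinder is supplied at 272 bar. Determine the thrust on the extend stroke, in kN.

F ≈ 855 kN

Cap-side area A_cap = π/4 × (200 mm)² = 31420 mm^2
F = P × A_cap = 272 bar × A_cap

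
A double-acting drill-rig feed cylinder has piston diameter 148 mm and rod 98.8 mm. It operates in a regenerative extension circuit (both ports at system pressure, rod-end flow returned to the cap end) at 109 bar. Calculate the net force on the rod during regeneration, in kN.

With equal pressure on both faces, forces on the annular region cancel; the net push is pressure × rod cross-section.
Rod cross-section A_rod = π/4 × (98.8 mm)² = 7667 mm^2
F = P × A_rod

F ≈ 83.6 kN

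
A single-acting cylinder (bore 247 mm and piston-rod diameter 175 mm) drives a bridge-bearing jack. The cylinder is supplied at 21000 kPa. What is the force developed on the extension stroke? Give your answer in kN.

F ≈ 1010 kN

Cap-side area A_cap = π/4 × (247 mm)² = 47920 mm^2
F = P × A_cap = 21000 kPa × A_cap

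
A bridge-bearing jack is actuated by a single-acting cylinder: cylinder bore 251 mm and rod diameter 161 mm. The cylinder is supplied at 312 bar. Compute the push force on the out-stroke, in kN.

F ≈ 1540 kN

Cap-side area A_cap = π/4 × (251 mm)² = 49480 mm^2
F = P × A_cap = 312 bar × A_cap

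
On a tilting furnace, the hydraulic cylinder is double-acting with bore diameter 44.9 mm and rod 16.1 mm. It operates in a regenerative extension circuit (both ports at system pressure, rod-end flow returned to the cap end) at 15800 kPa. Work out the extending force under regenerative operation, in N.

F ≈ 3220 N

With equal pressure on both faces, forces on the annular region cancel; the net push is pressure × rod cross-section.
Rod cross-section A_rod = π/4 × (16.1 mm)² = 203.6 mm^2
F = P × A_rod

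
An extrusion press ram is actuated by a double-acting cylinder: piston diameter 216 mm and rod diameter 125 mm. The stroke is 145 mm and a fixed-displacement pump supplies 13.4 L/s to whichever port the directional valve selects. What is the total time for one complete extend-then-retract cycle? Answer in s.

Cap-side area A_cap = π/4 × (216 mm)² = 36640 mm^2
Rod-side annular area A_ann = π/4 × (216² − 125²) = 24370 mm^2
t_ext = A_cap·L/Q = 0.3965 s
t_ret = A_ann·L/Q = 0.2637 s
t_cycle = t_ext + t_ret

t ≈ 0.660 s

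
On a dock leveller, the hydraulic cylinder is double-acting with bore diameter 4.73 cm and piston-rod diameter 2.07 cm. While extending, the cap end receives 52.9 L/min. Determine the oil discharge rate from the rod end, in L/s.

Q_out ≈ 0.713 L/s

Cap-side area A_cap = π/4 × (4.73 cm)² = 17.57 cm^2
Rod-side annular area A_ann = π/4 × (4.73² − 2.07²) = 14.21 cm^2
Piston speed v = Q_in/A_cap; rod-end outflow Q_out = v × A_ann = Q_in × A_ann/A_cap.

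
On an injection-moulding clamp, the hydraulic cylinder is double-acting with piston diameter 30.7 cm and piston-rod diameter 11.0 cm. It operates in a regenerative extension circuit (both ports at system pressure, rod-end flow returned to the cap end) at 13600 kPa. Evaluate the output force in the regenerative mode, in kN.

With equal pressure on both faces, forces on the annular region cancel; the net push is pressure × rod cross-section.
Rod cross-section A_rod = π/4 × (11.0 cm)² = 95.03 cm^2
F = P × A_rod

F ≈ 129 kN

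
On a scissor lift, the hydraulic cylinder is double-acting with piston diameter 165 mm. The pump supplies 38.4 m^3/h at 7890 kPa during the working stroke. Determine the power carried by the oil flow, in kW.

W ≈ 84.2 kW

Hydraulic power = P × Q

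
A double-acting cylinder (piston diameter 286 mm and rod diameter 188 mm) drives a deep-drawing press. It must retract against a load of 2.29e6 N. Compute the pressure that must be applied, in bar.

P ≈ 628 bar

Rod-side annular area A_ann = π/4 × (286² − 188²) = 36480 mm^2
Retraction: pressure acts on the annular area.
P = F / A = 2.29e6 N / A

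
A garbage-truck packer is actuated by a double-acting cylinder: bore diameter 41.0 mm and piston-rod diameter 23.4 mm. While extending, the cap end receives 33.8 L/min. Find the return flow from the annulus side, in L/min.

Cap-side area A_cap = π/4 × (41.0 mm)² = 1320 mm^2
Rod-side annular area A_ann = π/4 × (41.0² − 23.4²) = 890.2 mm^2
Piston speed v = Q_in/A_cap; rod-end outflow Q_out = v × A_ann = Q_in × A_ann/A_cap.

Q_out ≈ 22.8 L/min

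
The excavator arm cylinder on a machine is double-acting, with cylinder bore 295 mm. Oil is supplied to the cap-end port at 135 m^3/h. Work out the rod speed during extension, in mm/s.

Cap-side area A_cap = π/4 × (295 mm)² = 68350 mm^2
v = Q / A

v ≈ 549 mm/s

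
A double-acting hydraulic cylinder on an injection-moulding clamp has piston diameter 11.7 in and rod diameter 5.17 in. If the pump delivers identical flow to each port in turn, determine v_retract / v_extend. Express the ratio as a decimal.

v_ret/v_ext ≈ 1.24

Cap-side area A_cap = π/4 × (11.7 in)² = 107.5 in^2
Rod-side annular area A_ann = π/4 × (11.7² − 5.17²) = 86.52 in^2
For equal Q, v ∝ 1/A, so v_ret/v_ext = A_cap/A_ann.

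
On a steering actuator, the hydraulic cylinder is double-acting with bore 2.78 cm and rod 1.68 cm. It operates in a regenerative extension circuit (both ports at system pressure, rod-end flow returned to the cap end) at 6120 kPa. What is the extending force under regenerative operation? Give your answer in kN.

F ≈ 1.36 kN

With equal pressure on both faces, forces on the annular region cancel; the net push is pressure × rod cross-section.
Rod cross-section A_rod = π/4 × (1.68 cm)² = 2.217 cm^2
F = P × A_rod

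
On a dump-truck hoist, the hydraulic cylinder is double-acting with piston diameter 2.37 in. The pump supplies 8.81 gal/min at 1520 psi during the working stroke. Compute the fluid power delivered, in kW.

Hydraulic power = P × Q

W ≈ 5.83 kW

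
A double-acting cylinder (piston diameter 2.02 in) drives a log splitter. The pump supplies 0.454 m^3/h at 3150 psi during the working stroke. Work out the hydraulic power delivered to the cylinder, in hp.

W ≈ 3.67 hp

Hydraulic power = P × Q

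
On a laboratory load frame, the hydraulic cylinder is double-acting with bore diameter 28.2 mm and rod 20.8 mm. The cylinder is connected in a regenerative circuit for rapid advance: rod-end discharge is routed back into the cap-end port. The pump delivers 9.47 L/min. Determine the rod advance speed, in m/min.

v ≈ 27.9 m/min

In regeneration the rod-end outflow joins the pump flow into the cap end, so the net volume the pump must supply per unit advance equals the rod cross-section area.
Rod cross-section A_rod = π/4 × (20.8 mm)² = 339.8 mm^2
v = Q_pump / A_rod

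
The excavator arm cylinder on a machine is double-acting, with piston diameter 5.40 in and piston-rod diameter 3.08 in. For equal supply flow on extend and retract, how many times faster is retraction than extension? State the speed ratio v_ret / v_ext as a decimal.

Cap-side area A_cap = π/4 × (5.40 in)² = 22.90 in^2
Rod-side annular area A_ann = π/4 × (5.40² − 3.08²) = 15.45 in^2
For equal Q, v ∝ 1/A, so v_ret/v_ext = A_cap/A_ann.

v_ret/v_ext ≈ 1.48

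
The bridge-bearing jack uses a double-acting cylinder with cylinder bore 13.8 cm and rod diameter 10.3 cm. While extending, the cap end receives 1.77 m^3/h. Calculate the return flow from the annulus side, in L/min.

Q_out ≈ 13.1 L/min

Cap-side area A_cap = π/4 × (13.8 cm)² = 149.6 cm^2
Rod-side annular area A_ann = π/4 × (13.8² − 10.3²) = 66.25 cm^2
Piston speed v = Q_in/A_cap; rod-end outflow Q_out = v × A_ann = Q_in × A_ann/A_cap.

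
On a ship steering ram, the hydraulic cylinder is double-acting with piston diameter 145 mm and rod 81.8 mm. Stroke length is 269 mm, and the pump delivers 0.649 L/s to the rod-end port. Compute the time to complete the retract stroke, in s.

t ≈ 4.67 s

Rod-side annular area A_ann = π/4 × (145² − 81.8²) = 11260 mm^2
Swept volume V = A × L; t = V / Q = A·L / Q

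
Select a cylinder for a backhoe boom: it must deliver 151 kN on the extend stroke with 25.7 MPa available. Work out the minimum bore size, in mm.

Extension force acts on the full piston face: F = P × (π/4)D².
D = √(4F / (πP)) = √(4 × 151 kN / (π × 25.7 MPa))

D ≈ 86.5 mm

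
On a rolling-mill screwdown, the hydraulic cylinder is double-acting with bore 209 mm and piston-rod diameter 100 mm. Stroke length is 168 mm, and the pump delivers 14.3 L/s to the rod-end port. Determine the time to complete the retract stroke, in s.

t ≈ 0.311 s

Rod-side annular area A_ann = π/4 × (209² − 100²) = 26450 mm^2
Swept volume V = A × L; t = V / Q = A·L / Q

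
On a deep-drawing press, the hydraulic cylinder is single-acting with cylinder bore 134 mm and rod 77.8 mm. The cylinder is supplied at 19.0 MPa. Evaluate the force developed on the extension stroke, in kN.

F ≈ 268 kN

Cap-side area A_cap = π/4 × (134 mm)² = 14100 mm^2
F = P × A_cap = 19.0 MPa × A_cap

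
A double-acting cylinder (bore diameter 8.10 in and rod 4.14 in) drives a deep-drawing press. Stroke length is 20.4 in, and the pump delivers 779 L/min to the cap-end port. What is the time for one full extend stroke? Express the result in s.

Cap-side area A_cap = π/4 × (8.10 in)² = 51.53 in^2
Swept volume V = A × L; t = V / Q = A·L / Q

t ≈ 1.33 s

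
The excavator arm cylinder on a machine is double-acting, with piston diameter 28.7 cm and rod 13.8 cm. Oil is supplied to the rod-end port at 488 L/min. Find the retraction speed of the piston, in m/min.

Rod-side annular area A_ann = π/4 × (28.7² − 13.8²) = 497.4 cm^2
Flow into the rod-end port fills the annular volume.
v = Q / A

v ≈ 9.81 m/min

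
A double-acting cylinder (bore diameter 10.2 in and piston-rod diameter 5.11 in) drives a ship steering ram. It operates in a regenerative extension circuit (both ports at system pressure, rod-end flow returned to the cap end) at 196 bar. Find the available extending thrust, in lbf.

With equal pressure on both faces, forces on the annular region cancel; the net push is pressure × rod cross-section.
Rod cross-section A_rod = π/4 × (5.11 in)² = 20.51 in^2
F = P × A_rod

F ≈ 58300 lbf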